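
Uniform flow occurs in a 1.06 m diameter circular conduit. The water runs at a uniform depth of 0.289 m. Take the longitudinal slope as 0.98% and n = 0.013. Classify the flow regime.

For a circular section of diameter D = 1.06 m at depth y = 0.289 m, the central angle is θ = 2 arccos(1 − 2y/D) = 2.197 rad. Then A = (D²/8)(θ − sin θ) = 0.1949 m² and P = Dθ/2 = 1.165 m.
Hydraulic radius R = A/P = 0.1949/1.165 = 0.1673 m.
V = (1/n) R^(2/3) √S = (1/0.013) × 0.1673^(2/3) × √0.0098 = 2.312 m/s. Hydraulic depth D_h = A/T = 0.1949/0.9441 = 0.2064 m.
Froude number Fr = V/√(g·D_h) = 2.312/√(9.81×0.2064) = 1.62, which is greater than 1, so the flow is supercritical.

supercritical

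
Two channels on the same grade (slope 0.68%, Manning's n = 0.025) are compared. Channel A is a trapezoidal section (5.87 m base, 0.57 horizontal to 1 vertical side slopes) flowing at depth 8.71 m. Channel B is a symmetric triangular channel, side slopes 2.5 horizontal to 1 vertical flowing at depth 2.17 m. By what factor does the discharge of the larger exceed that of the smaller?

Channel A: With bottom width b = 5.87 m and side slope z = 0.57: A = (b + zy)y = (5.87 + 0.57×8.71)×8.71 = 94.37 m²; P = b + 2y√(1+z²) = 5.87 + 2×8.71×1.151 = 25.92 m. Hydraulic radius R = A/P = 94.37/25.92 = 3.641 m. Q_A = (1/0.025)·94.37·3.641^(2/3)·√0.0068 = 736.7 m³/s.
Channel B: For a triangular section with side slope z = 2.5: A = zy² = 2.5×2.17² = 11.77 m²; P = 2y√(1+z²) = 2×2.17×2.693 = 11.69 m. Hydraulic radius R = A/P = 11.77/11.69 = 1.007 m. Q_B = (1/0.025)·11.77·1.007^(2/3)·√0.0068 = 39.02 m³/s.
The larger discharge is 736.7 m³/s and the smaller is 39.02 m³/s; the ratio is 18.9.

18.9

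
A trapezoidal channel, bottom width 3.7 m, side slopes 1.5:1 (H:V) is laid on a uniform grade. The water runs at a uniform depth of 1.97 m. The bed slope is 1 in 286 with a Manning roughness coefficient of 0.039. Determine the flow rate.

With bottom width b = 3.7 m and side slope z = 1.5: A = (b + zy)y = (3.7 + 1.5×1.97)×1.97 = 13.11 m²; P = b + 2y√(1+z²) = 3.7 + 2×1.97×1.803 = 10.8 m.
Hydraulic radius R = A/P = 13.11/10.8 = 1.214 m.
Manning's equation: Q = (1/n) A R^(2/3) S^(1/2) = (1/0.039) × 13.11 × 1.214^(2/3) × 0.003497^(1/2) = 22.6 m³/s.

Q = 22.6 m³/s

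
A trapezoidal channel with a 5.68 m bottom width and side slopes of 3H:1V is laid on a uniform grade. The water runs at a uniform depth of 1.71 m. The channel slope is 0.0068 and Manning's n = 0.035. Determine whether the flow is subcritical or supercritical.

subcritical

With bottom width b = 5.68 m and side slope z = 3: A = (b + zy)y = (5.68 + 3×1.71)×1.71 = 18.49 m²; P = b + 2y√(1+z²) = 5.68 + 2×1.71×3.162 = 16.49 m.
Hydraulic radius R = A/P = 18.49/16.49 = 1.121 m.
V = (1/n) R^(2/3) √S = (1/0.035) × 1.121^(2/3) × √0.0068 = 2.542 m/s. Hydraulic depth D_h = A/T = 18.49/15.94 = 1.16 m.
Froude number Fr = V/√(g·D_h) = 2.542/√(9.81×1.16) = 0.754, which is less than 1, so the flow is subcritical.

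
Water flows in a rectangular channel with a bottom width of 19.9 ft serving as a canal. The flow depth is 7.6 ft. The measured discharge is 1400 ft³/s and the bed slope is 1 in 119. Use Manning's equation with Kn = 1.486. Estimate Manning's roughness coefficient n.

n = 0.039

Flow area A = b·y = 19.9 × 7.6 = 151.2 ft². Wetted perimeter P = b + 2y = 19.9 + 2×7.6 = 35.1 ft.
Hydraulic radius R = A/P = 151.2/35.1 = 4.309 ft.
Rearranging Manning's equation: n = (1.486/Q) A R^(2/3) S^(1/2) = (1.486/1400) × 151.2 × 4.309^(2/3) × √0.008403 = 0.039.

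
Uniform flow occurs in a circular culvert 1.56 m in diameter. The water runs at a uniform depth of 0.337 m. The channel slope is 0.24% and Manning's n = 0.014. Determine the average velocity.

V = 1.2 m/s

For a circular section of diameter D = 1.56 m at depth y = 0.337 m, the central angle is θ = 2 arccos(1 − 2y/D) = 1.934 rad. Then A = (D²/8)(θ − sin θ) = 0.3038 m² and P = Dθ/2 = 1.508 m.
Hydraulic radius R = A/P = 0.3038/1.508 = 0.2014 m.
From Manning's equation, V = (1/n) R^(2/3) S^(1/2) = (1/0.014) × 0.2014^(2/3) × 0.0024^(1/2) = 1.2 m/s.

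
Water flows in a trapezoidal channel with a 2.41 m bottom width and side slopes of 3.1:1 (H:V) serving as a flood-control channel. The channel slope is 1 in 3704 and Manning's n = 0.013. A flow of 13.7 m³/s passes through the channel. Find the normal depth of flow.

Manning's equation rearranged: A R^(2/3) = nQ / (1·√S) = 0.013 × 13.7 / (√0.00027) = 10.84.
Trying y = 1.3 m: A R^(2/3) = 7.031 — low.
Trying y = 1.74 m: A R^(2/3) = 13.47 — high.
Trying y = 1.58 m: A R^(2/3) = 10.83 — ≈ 10.84.

y_n = 1.58 m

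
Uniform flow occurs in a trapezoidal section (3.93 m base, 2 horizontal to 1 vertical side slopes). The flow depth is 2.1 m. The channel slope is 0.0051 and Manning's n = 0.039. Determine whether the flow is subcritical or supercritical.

With bottom width b = 3.93 m and side slope z = 2: A = (b + zy)y = (3.93 + 2×2.1)×2.1 = 17.07 m²; P = b + 2y√(1+z²) = 3.93 + 2×2.1×2.236 = 13.32 m.
Hydraulic radius R = A/P = 17.07/13.32 = 1.282 m.
V = (1/n) R^(2/3) √S = (1/0.039) × 1.282^(2/3) × √0.0051 = 2.161 m/s. Hydraulic depth D_h = A/T = 17.07/12.33 = 1.385 m.
Froude number Fr = V/√(g·D_h) = 2.161/√(9.81×1.385) = 0.586, which is less than 1, so the flow is subcritical.

subcritical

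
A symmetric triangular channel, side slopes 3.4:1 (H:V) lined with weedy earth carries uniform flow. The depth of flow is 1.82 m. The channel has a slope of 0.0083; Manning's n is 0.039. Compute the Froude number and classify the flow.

subcritical

For a triangular section with side slope z = 3.4: A = zy² = 3.4×1.82² = 11.26 m²; P = 2y√(1+z²) = 2×1.82×3.544 = 12.9 m.
Hydraulic radius R = A/P = 11.26/12.9 = 0.873 m.
V = (1/n) R^(2/3) √S = (1/0.039) × 0.873^(2/3) × √0.0083 = 2.134 m/s. Hydraulic depth D_h = A/T = 11.26/12.38 = 0.91 m.
Froude number Fr = V/√(g·D_h) = 2.134/√(9.81×0.91) = 0.714, which is less than 1, so the flow is subcritical.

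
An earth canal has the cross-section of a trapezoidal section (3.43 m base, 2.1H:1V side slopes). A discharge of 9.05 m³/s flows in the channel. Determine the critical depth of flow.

y_c = 0.758 m

At critical depth, Q² T / (g A³) = 1, i.e. A³/T = Q²/g = 9.05²/9.81 = 8.349.
Trying y = 0.673 m: A³/T = 5.535 — short.
Trying y = 0.947 m: A³/T = 18.24 — over.
Trying y = 0.758 m: A³/T = 8.34 — ≈ 8.349.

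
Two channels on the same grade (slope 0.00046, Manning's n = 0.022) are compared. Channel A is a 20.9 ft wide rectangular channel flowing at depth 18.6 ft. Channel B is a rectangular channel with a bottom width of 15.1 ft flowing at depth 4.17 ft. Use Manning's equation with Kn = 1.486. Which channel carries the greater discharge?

channel A

Channel A: Flow area A = b·y = 20.9 × 18.6 = 388.7 ft². Wetted perimeter P = b + 2y = 20.9 + 2×18.6 = 58.1 ft. Hydraulic radius R = A/P = 388.7/58.1 = 6.691 ft. Q_A = (1.486/0.022)·388.7·6.691^(2/3)·√0.00046 = 2000 ft³/s.
Channel B: Flow area A = b·y = 15.1 × 4.17 = 62.97 ft². Wetted perimeter P = b + 2y = 15.1 + 2×4.17 = 23.44 ft. Hydraulic radius R = A/P = 62.97/23.44 = 2.686 ft. Q_B = (1.486/0.022)·62.97·2.686^(2/3)·√0.00046 = 176.3 ft³/s.
Q_A = 2000 ft³/s vs Q_B = 176.3 ft³/s, so channel A carries more.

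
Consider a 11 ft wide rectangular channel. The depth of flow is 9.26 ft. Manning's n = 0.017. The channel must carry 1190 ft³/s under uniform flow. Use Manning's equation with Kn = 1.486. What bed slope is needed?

S = 0.00343

Flow area A = b·y = 11 × 9.26 = 101.9 ft². Wetted perimeter P = b + 2y = 11 + 2×9.26 = 29.52 ft.
Hydraulic radius R = A/P = 101.9/29.52 = 3.451 ft.
From Manning's equation, S = [nQ / (1.486 A R^(2/3))]² = [0.017 × 1190 / (1.486 × 101.9 × 3.451^(2/3))]² = 0.00343.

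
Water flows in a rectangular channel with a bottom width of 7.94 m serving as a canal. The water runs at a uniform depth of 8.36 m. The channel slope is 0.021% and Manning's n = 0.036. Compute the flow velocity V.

Flow area A = b·y = 7.94 × 8.36 = 66.38 m². Wetted perimeter P = b + 2y = 7.94 + 2×8.36 = 24.66 m.
Hydraulic radius R = A/P = 66.38/24.66 = 2.692 m.
From Manning's equation, V = (1/n) R^(2/3) S^(1/2) = (1/0.036) × 2.692^(2/3) × 0.00021^(1/2) = 0.779 m/s.

V = 0.779 m/s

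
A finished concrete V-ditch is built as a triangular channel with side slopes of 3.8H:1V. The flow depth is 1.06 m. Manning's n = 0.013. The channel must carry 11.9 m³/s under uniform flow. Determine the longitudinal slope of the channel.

S = 0.0032

For a triangular section with side slope z = 3.8: A = zy² = 3.8×1.06² = 4.27 m²; P = 2y√(1+z²) = 2×1.06×3.929 = 8.33 m.
Hydraulic radius R = A/P = 4.27/8.33 = 0.5125 m.
From Manning's equation, S = [nQ / (1 A R^(2/3))]² = [0.013 × 11.9 / (1 × 4.27 × 0.5125^(2/3))]² = 0.0032.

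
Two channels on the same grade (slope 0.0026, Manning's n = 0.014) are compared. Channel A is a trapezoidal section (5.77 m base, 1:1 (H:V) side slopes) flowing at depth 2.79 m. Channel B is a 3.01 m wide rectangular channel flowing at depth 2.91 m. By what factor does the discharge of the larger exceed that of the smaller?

3.98

Channel A: With bottom width b = 5.77 m and side slope z = 1: A = (b + zy)y = (5.77 + 1×2.79)×2.79 = 23.88 m²; P = b + 2y√(1+z²) = 5.77 + 2×2.79×1.414 = 13.66 m. Hydraulic radius R = A/P = 23.88/13.66 = 1.748 m. Q_A = (1/0.014)·23.88·1.748^(2/3)·√0.0026 = 126.2 m³/s.
Channel B: Flow area A = b·y = 3.01 × 2.91 = 8.759 m². Wetted perimeter P = b + 2y = 3.01 + 2×2.91 = 8.83 m. Hydraulic radius R = A/P = 8.759/8.83 = 0.992 m. Q_B = (1/0.014)·8.759·0.992^(2/3)·√0.0026 = 31.73 m³/s.
The larger discharge is 126.2 m³/s and the smaller is 31.73 m³/s; the ratio is 3.98.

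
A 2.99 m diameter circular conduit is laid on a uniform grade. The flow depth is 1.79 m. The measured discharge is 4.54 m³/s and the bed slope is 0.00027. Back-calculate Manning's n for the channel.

For a circular section of diameter D = 2.99 m at depth y = 1.79 m, the central angle is θ = 2 arccos(1 − 2y/D) = 3.539 rad. Then A = (D²/8)(θ − sin θ) = 4.387 m² and P = Dθ/2 = 5.291 m.
Hydraulic radius R = A/P = 4.387/5.291 = 0.8292 m.
Rearranging Manning's equation: n = (1/Q) A R^(2/3) S^(1/2) = (1/4.54) × 4.387 × 0.8292^(2/3) × √0.00027 = 0.014.

n = 0.014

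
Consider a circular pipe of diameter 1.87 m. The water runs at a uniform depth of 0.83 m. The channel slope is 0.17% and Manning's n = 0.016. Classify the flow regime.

subcritical

For a circular section of diameter D = 1.87 m at depth y = 0.83 m, the central angle is θ = 2 arccos(1 − 2y/D) = 2.917 rad. Then A = (D²/8)(θ − sin θ) = 1.177 m² and P = Dθ/2 = 2.727 m.
Hydraulic radius R = A/P = 1.177/2.727 = 0.4317 m.
V = (1/n) R^(2/3) √S = (1/0.016) × 0.4317^(2/3) × √0.0017 = 1.472 m/s. Hydraulic depth D_h = A/T = 1.177/1.858 = 0.6336 m.
Froude number Fr = V/√(g·D_h) = 1.472/√(9.81×0.6336) = 0.59, which is less than 1, so the flow is subcritical.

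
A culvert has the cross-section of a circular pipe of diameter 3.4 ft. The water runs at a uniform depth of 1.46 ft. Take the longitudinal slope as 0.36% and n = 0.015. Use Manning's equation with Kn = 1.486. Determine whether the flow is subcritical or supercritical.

subcritical

For a circular section of diameter D = 3.4 ft at depth y = 1.46 ft, the central angle is θ = 2 arccos(1 − 2y/D) = 2.858 rad. Then A = (D²/8)(θ − sin θ) = 3.726 ft² and P = Dθ/2 = 4.859 ft.
Hydraulic radius R = A/P = 3.726/4.859 = 0.7669 ft.
V = (1.486/n) R^(2/3) √S = (1.486/0.015) × 0.7669^(2/3) × √0.0036 = 4.98 ft/s. Hydraulic depth D_h = A/T = 3.726/3.366 = 1.107 ft.
Froude number Fr = V/√(g·D_h) = 4.98/√(32.2×1.107) = 0.834, which is less than 1, so the flow is subcritical.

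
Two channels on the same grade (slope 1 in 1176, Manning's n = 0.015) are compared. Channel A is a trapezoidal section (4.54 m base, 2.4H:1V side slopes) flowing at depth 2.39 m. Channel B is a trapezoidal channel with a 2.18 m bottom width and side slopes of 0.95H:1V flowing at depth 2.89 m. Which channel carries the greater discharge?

Channel A: With bottom width b = 4.54 m and side slope z = 2.4: A = (b + zy)y = (4.54 + 2.4×2.39)×2.39 = 24.56 m²; P = b + 2y√(1+z²) = 4.54 + 2×2.39×2.6 = 16.97 m. Hydraulic radius R = A/P = 24.56/16.97 = 1.447 m. Q_A = (1/0.015)·24.56·1.447^(2/3)·√0.0008503 = 61.09 m³/s.
Channel B: With bottom width b = 2.18 m and side slope z = 0.95: A = (b + zy)y = (2.18 + 0.95×2.89)×2.89 = 14.23 m²; P = b + 2y√(1+z²) = 2.18 + 2×2.89×1.379 = 10.15 m. Hydraulic radius R = A/P = 14.23/10.15 = 1.402 m. Q_B = (1/0.015)·14.23·1.402^(2/3)·√0.0008503 = 34.67 m³/s.
Q_A = 61.09 m³/s vs Q_B = 34.67 m³/s, so channel A carries more.

channel A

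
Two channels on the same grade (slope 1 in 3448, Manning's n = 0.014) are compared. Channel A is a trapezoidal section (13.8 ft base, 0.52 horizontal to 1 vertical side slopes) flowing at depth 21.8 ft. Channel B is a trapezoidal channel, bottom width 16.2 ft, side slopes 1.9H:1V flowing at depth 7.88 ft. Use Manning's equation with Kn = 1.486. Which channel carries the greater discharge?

Channel A: With bottom width b = 13.8 ft and side slope z = 0.52: A = (b + zy)y = (13.8 + 0.52×21.8)×21.8 = 548 ft²; P = b + 2y√(1+z²) = 13.8 + 2×21.8×1.127 = 62.94 ft. Hydraulic radius R = A/P = 548/62.94 = 8.706 ft. Q_A = (1.486/0.014)·548·8.706^(2/3)·√0.00029 = 4192 ft³/s.
Channel B: With bottom width b = 16.2 ft and side slope z = 1.9: A = (b + zy)y = (16.2 + 1.9×7.88)×7.88 = 245.6 ft²; P = b + 2y√(1+z²) = 16.2 + 2×7.88×2.147 = 50.04 ft. Hydraulic radius R = A/P = 245.6/50.04 = 4.909 ft. Q_B = (1.486/0.014)·245.6·4.909^(2/3)·√0.00029 = 1283 ft³/s.
Q_A = 4192 ft³/s vs Q_B = 1283 ft³/s, so channel A carries more.

channel A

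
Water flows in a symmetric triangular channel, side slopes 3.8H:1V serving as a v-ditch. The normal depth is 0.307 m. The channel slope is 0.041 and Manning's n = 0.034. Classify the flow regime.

For a triangular section with side slope z = 3.8: A = zy² = 3.8×0.307² = 0.3581 m²; P = 2y√(1+z²) = 2×0.307×3.929 = 2.413 m.
Hydraulic radius R = A/P = 0.3581/2.413 = 0.1484 m.
V = (1/n) R^(2/3) √S = (1/0.034) × 0.1484^(2/3) × √0.041 = 1.67 m/s. Hydraulic depth D_h = A/T = 0.3581/2.333 = 0.1535 m.
Froude number Fr = V/√(g·D_h) = 1.67/√(9.81×0.1535) = 1.36, which is greater than 1, so the flow is supercritical.

supercritical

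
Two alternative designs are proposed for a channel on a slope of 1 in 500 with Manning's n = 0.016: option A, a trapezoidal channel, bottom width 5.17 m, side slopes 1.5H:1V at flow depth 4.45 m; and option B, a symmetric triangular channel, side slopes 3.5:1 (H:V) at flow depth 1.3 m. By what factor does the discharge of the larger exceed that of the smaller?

22.4

Channel A: With bottom width b = 5.17 m and side slope z = 1.5: A = (b + zy)y = (5.17 + 1.5×4.45)×4.45 = 52.71 m²; P = b + 2y√(1+z²) = 5.17 + 2×4.45×1.803 = 21.21 m. Hydraulic radius R = A/P = 52.71/21.21 = 2.485 m. Q_A = (1/0.016)·52.71·2.485^(2/3)·√0.002 = 270.3 m³/s.
Channel B: For a triangular section with side slope z = 3.5: A = zy² = 3.5×1.3² = 5.915 m²; P = 2y√(1+z²) = 2×1.3×3.64 = 9.464 m. Hydraulic radius R = A/P = 5.915/9.464 = 0.625 m. Q_B = (1/0.016)·5.915·0.625^(2/3)·√0.002 = 12.09 m³/s.
The larger discharge is 270.3 m³/s and the smaller is 12.09 m³/s; the ratio is 22.4.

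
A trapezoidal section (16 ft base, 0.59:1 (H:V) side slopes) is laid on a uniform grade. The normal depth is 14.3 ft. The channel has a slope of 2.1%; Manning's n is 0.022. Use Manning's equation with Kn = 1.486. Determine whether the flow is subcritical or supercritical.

With bottom width b = 16 ft and side slope z = 0.59: A = (b + zy)y = (16 + 0.59×14.3)×14.3 = 349.4 ft²; P = b + 2y√(1+z²) = 16 + 2×14.3×1.161 = 49.21 ft.
Hydraulic radius R = A/P = 349.4/49.21 = 7.102 ft.
V = (1.486/n) R^(2/3) √S = (1.486/0.022) × 7.102^(2/3) × √0.021 = 36.16 ft/s. Hydraulic depth D_h = A/T = 349.4/32.87 = 10.63 ft.
Froude number Fr = V/√(g·D_h) = 36.16/√(32.2×10.63) = 1.95, which is greater than 1, so the flow is supercritical.

supercritical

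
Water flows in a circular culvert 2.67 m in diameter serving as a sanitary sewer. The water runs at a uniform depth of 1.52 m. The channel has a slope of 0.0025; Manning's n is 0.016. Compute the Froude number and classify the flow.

subcritical

For a circular section of diameter D = 2.67 m at depth y = 1.52 m, the central angle is θ = 2 arccos(1 − 2y/D) = 3.42 rad. Then A = (D²/8)(θ − sin θ) = 3.292 m² and P = Dθ/2 = 4.565 m.
Hydraulic radius R = A/P = 3.292/4.565 = 0.7211 m.
V = (1/n) R^(2/3) √S = (1/0.016) × 0.7211^(2/3) × √0.0025 = 2.513 m/s. Hydraulic depth D_h = A/T = 3.292/2.644 = 1.245 m.
Froude number Fr = V/√(g·D_h) = 2.513/√(9.81×1.245) = 0.719, which is less than 1, so the flow is subcritical.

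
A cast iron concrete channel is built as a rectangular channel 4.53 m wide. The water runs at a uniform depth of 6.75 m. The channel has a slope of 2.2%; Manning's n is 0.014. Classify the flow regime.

supercritical

Flow area A = b·y = 4.53 × 6.75 = 30.58 m². Wetted perimeter P = b + 2y = 4.53 + 2×6.75 = 18.03 m.
Hydraulic radius R = A/P = 30.58/18.03 = 1.696 m.
V = (1/n) R^(2/3) √S = (1/0.014) × 1.696^(2/3) × √0.022 = 15.07 m/s. Hydraulic depth D_h = A/T = 30.58/4.53 = 6.75 m.
Froude number Fr = V/√(g·D_h) = 15.07/√(9.81×6.75) = 1.85, which is greater than 1, so the flow is supercritical.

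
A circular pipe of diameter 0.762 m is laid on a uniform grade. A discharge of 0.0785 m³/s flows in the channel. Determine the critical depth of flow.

At critical depth, Q² T / (g A³) = 1, i.e. A³/T = Q²/g = 0.0785²/9.81 = 0.0006282.
At y = 0.204 m: A³/T = 0.001402 — too large.
At y = 0.128 m: A³/T = 0.0002264 — too small.
At y = 0.166 m: A³/T = 0.0006275 — matches.

y_c = 0.166 m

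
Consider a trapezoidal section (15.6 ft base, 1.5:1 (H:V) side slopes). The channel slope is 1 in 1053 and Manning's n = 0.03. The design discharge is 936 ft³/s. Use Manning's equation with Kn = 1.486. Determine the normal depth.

y_n = 7.81 ft

Manning's equation rearranged: A R^(2/3) = nQ / (1.486·√S) = 0.03 × 936 / (1.486 × √0.0009497) = 613.2.
At y = 6.12 ft: A R^(2/3) = 383.8 — too small.
At y = 8.55 ft: A R^(2/3) = 732.7 — too large.
At y = 7.81 ft: A R^(2/3) = 613.3 — close enough.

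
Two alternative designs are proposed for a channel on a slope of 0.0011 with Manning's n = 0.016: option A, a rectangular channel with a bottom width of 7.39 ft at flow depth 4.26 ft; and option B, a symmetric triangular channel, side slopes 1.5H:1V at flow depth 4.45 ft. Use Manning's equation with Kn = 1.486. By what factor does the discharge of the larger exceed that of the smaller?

1.11

Channel A: Flow area A = b·y = 7.39 × 4.26 = 31.48 ft². Wetted perimeter P = b + 2y = 7.39 + 2×4.26 = 15.91 ft. Hydraulic radius R = A/P = 31.48/15.91 = 1.979 ft. Q_A = (1.486/0.016)·31.48·1.979^(2/3)·√0.0011 = 152.8 ft³/s.
Channel B: For a triangular section with side slope z = 1.5: A = zy² = 1.5×4.45² = 29.7 ft²; P = 2y√(1+z²) = 2×4.45×1.803 = 16.04 ft. Hydraulic radius R = A/P = 29.7/16.04 = 1.851 ft. Q_B = (1.486/0.016)·29.7·1.851^(2/3)·√0.0011 = 138 ft³/s.
The larger discharge is 152.8 ft³/s and the smaller is 138 ft³/s; the ratio is 1.11.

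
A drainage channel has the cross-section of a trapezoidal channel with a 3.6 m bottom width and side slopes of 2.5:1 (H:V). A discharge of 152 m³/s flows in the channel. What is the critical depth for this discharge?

y_c = 3.12 m

At critical depth, Q² T / (g A³) = 1, i.e. A³/T = Q²/g = 152²/9.81 = 2355.
Trying y = 2.34 m: A³/T = 706.7 — short.
Trying y = 3.12 m: A³/T = 2344 — ≈ 2355.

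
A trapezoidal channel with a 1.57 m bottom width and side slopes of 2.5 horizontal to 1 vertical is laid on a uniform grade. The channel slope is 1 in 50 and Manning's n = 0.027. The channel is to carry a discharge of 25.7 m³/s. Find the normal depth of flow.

Manning's equation rearranged: A R^(2/3) = nQ / (1·√S) = 0.027 × 25.7 / (√0.02) = 4.907.
At y = 1.53 m: A R^(2/3) = 7.357 — too large.
At y = 1.28 m: A R^(2/3) = 4.911 — ≈ 4.907.

y_n = 1.28 m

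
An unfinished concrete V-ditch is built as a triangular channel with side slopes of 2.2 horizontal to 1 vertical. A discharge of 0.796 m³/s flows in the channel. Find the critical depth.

At critical depth, Q² T / (g A³) = 1, i.e. A³/T = Q²/g = 0.796²/9.81 = 0.06459.
At y = 0.432 m: A³/T = 0.03641 — short.
At y = 0.559 m: A³/T = 0.1321 — over.
At y = 0.484 m: A³/T = 0.06428 — close enough.

y_c = 0.484 m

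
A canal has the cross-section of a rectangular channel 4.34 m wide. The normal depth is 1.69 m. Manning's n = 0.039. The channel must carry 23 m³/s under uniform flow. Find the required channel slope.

Flow area A = b·y = 4.34 × 1.69 = 7.335 m². Wetted perimeter P = b + 2y = 4.34 + 2×1.69 = 7.72 m.
Hydraulic radius R = A/P = 7.335/7.72 = 0.9501 m.
From Manning's equation, S = [nQ / (1 A R^(2/3))]² = [0.039 × 23 / (1 × 7.335 × 0.9501^(2/3))]² = 0.016.

S = 0.016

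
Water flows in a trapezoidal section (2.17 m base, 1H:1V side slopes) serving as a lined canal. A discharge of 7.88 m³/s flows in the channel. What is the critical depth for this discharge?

y_c = 0.947 m

At critical depth, Q² T / (g A³) = 1, i.e. A³/T = Q²/g = 7.88²/9.81 = 6.33.
Trying y = 0.717 m: A³/T = 2.461 — too small.
Trying y = 1.05 m: A³/T = 9.051 — too large.
Trying y = 0.947 m: A³/T = 6.329 — ≈ 6.33.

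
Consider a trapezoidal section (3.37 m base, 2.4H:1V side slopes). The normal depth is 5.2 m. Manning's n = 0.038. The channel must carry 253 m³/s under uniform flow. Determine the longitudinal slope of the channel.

S = 0.0036

With bottom width b = 3.37 m and side slope z = 2.4: A = (b + zy)y = (3.37 + 2.4×5.2)×5.2 = 82.42 m²; P = b + 2y√(1+z²) = 3.37 + 2×5.2×2.6 = 30.41 m.
Hydraulic radius R = A/P = 82.42/30.41 = 2.71 m.
From Manning's equation, S = [nQ / (1 A R^(2/3))]² = [0.038 × 253 / (1 × 82.42 × 2.71^(2/3))]² = 0.0036.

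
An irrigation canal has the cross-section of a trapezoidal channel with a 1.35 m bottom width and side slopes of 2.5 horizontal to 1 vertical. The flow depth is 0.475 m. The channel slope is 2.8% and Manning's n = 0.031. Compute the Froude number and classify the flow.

With bottom width b = 1.35 m and side slope z = 2.5: A = (b + zy)y = (1.35 + 2.5×0.475)×0.475 = 1.205 m²; P = b + 2y√(1+z²) = 1.35 + 2×0.475×2.693 = 3.908 m.
Hydraulic radius R = A/P = 1.205/3.908 = 0.3084 m.
V = (1/n) R^(2/3) √S = (1/0.031) × 0.3084^(2/3) × √0.028 = 2.464 m/s. Hydraulic depth D_h = A/T = 1.205/3.725 = 0.3236 m.
Froude number Fr = V/√(g·D_h) = 2.464/√(9.81×0.3236) = 1.38, which is greater than 1, so the flow is supercritical.

supercritical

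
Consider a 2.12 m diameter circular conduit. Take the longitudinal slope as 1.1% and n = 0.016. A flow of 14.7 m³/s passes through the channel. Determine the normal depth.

y_n = 1.68 m

Manning's equation rearranged: A R^(2/3) = nQ / (1·√S) = 0.016 × 14.7 / (√0.011) = 2.243.
At y = 1.94 m: A R^(2/3) = 2.478 — over.
At y = 1.4 m: A R^(2/3) = 1.788 — short.
At y = 1.68 m: A R^(2/3) = 2.238 — matches.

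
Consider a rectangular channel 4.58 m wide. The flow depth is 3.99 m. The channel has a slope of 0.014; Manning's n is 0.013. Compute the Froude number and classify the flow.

supercritical

Flow area A = b·y = 4.58 × 3.99 = 18.27 m². Wetted perimeter P = b + 2y = 4.58 + 2×3.99 = 12.56 m.
Hydraulic radius R = A/P = 18.27/12.56 = 1.455 m.
V = (1/n) R^(2/3) √S = (1/0.013) × 1.455^(2/3) × √0.014 = 11.69 m/s. Hydraulic depth D_h = A/T = 18.27/4.58 = 3.99 m.
Froude number Fr = V/√(g·D_h) = 11.69/√(9.81×3.99) = 1.87, which is greater than 1, so the flow is supercritical.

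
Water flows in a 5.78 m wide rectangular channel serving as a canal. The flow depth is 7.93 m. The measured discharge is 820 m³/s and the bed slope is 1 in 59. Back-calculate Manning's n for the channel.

n = 0.012

Flow area A = b·y = 5.78 × 7.93 = 45.84 m². Wetted perimeter P = b + 2y = 5.78 + 2×7.93 = 21.64 m.
Hydraulic radius R = A/P = 45.84/21.64 = 2.118 m.
Rearranging Manning's equation: n = (1/Q) A R^(2/3) S^(1/2) = (1/820) × 45.84 × 2.118^(2/3) × √0.01695 = 0.012.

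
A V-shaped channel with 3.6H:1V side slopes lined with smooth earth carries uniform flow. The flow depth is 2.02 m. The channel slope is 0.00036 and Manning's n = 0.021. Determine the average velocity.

For a triangular section with side slope z = 3.6: A = zy² = 3.6×2.02² = 14.69 m²; P = 2y√(1+z²) = 2×2.02×3.736 = 15.09 m.
Hydraulic radius R = A/P = 14.69/15.09 = 0.9732 m.
From Manning's equation, V = (1/n) R^(2/3) S^(1/2) = (1/0.021) × 0.9732^(2/3) × 0.00036^(1/2) = 0.887 m/s.

V = 0.887 m/s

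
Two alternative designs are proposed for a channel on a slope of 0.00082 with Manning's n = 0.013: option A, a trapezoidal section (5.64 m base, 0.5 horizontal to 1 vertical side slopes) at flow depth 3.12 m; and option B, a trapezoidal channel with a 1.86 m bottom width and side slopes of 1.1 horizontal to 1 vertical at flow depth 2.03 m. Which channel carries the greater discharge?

Channel A: With bottom width b = 5.64 m and side slope z = 0.5: A = (b + zy)y = (5.64 + 0.5×3.12)×3.12 = 22.46 m²; P = b + 2y√(1+z²) = 5.64 + 2×3.12×1.118 = 12.62 m. Hydraulic radius R = A/P = 22.46/12.62 = 1.781 m. Q_A = (1/0.013)·22.46·1.781^(2/3)·√0.00082 = 72.69 m³/s.
Channel B: With bottom width b = 1.86 m and side slope z = 1.1: A = (b + zy)y = (1.86 + 1.1×2.03)×2.03 = 8.309 m²; P = b + 2y√(1+z²) = 1.86 + 2×2.03×1.487 = 7.896 m. Hydraulic radius R = A/P = 8.309/7.896 = 1.052 m. Q_B = (1/0.013)·8.309·1.052^(2/3)·√0.00082 = 18.94 m³/s.
Q_A = 72.69 m³/s vs Q_B = 18.94 m³/s, so channel A carries more.

channel A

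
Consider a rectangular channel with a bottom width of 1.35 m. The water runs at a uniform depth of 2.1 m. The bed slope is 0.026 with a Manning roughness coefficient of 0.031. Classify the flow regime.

Flow area A = b·y = 1.35 × 2.1 = 2.835 m². Wetted perimeter P = b + 2y = 1.35 + 2×2.1 = 5.55 m.
Hydraulic radius R = A/P = 2.835/5.55 = 0.5108 m.
V = (1/n) R^(2/3) √S = (1/0.031) × 0.5108^(2/3) × √0.026 = 3.324 m/s. Hydraulic depth D_h = A/T = 2.835/1.35 = 2.1 m.
Froude number Fr = V/√(g·D_h) = 3.324/√(9.81×2.1) = 0.732, which is less than 1, so the flow is subcritical.

subcritical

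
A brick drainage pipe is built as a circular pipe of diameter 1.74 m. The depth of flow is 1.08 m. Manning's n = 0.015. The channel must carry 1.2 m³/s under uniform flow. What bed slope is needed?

For a circular section of diameter D = 1.74 m at depth y = 1.08 m, the central angle is θ = 2 arccos(1 − 2y/D) = 3.629 rad. Then A = (D²/8)(θ − sin θ) = 1.551 m² and P = Dθ/2 = 3.157 m.
Hydraulic radius R = A/P = 1.551/3.157 = 0.4912 m.
From Manning's equation, S = [nQ / (1 A R^(2/3))]² = [0.015 × 1.2 / (1 × 1.551 × 0.4912^(2/3))]² = 0.000348.

S = 0.000348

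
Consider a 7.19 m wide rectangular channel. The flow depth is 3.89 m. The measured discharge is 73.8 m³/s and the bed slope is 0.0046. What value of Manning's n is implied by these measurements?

Flow area A = b·y = 7.19 × 3.89 = 27.97 m². Wetted perimeter P = b + 2y = 7.19 + 2×3.89 = 14.97 m.
Hydraulic radius R = A/P = 27.97/14.97 = 1.868 m.
Rearranging Manning's equation: n = (1/Q) A R^(2/3) S^(1/2) = (1/73.8) × 27.97 × 1.868^(2/3) × √0.0046 = 0.039.

n = 0.039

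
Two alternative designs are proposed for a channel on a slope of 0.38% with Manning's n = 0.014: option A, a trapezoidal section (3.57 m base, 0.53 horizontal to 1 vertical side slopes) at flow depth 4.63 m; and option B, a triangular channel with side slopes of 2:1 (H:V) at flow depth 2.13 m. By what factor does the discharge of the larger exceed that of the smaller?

Channel A: With bottom width b = 3.57 m and side slope z = 0.53: A = (b + zy)y = (3.57 + 0.53×4.63)×4.63 = 27.89 m²; P = b + 2y√(1+z²) = 3.57 + 2×4.63×1.132 = 14.05 m. Hydraulic radius R = A/P = 27.89/14.05 = 1.985 m. Q_A = (1/0.014)·27.89·1.985^(2/3)·√0.0038 = 194 m³/s.
Channel B: For a triangular section with side slope z = 2: A = zy² = 2×2.13² = 9.074 m²; P = 2y√(1+z²) = 2×2.13×2.236 = 9.526 m. Hydraulic radius R = A/P = 9.074/9.526 = 0.9526 m. Q_B = (1/0.014)·9.074·0.9526^(2/3)·√0.0038 = 38.68 m³/s.
The larger discharge is 194 m³/s and the smaller is 38.68 m³/s; the ratio is 5.01.

5.01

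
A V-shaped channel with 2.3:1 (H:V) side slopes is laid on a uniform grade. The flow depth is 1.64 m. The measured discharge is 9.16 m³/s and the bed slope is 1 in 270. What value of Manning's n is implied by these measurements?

n = 0.034

For a triangular section with side slope z = 2.3: A = zy² = 2.3×1.64² = 6.186 m²; P = 2y√(1+z²) = 2×1.64×2.508 = 8.226 m.
Hydraulic radius R = A/P = 6.186/8.226 = 0.752 m.
Rearranging Manning's equation: n = (1/Q) A R^(2/3) S^(1/2) = (1/9.16) × 6.186 × 0.752^(2/3) × √0.003704 = 0.034.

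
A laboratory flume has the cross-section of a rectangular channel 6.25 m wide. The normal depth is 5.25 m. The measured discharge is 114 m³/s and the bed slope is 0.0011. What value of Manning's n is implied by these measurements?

n = 0.0149

Flow area A = b·y = 6.25 × 5.25 = 32.81 m². Wetted perimeter P = b + 2y = 6.25 + 2×5.25 = 16.75 m.
Hydraulic radius R = A/P = 32.81/16.75 = 1.959 m.
Rearranging Manning's equation: n = (1/Q) A R^(2/3) S^(1/2) = (1/114) × 32.81 × 1.959^(2/3) × √0.0011 = 0.0149.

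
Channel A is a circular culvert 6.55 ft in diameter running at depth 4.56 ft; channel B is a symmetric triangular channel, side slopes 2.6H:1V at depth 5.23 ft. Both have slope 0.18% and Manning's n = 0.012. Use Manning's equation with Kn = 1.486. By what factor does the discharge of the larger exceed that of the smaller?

Channel A: For a circular section of diameter D = 6.55 ft at depth y = 4.56 ft, the central angle is θ = 2 arccos(1 − 2y/D) = 3.948 rad. Then A = (D²/8)(θ − sin θ) = 25.04 ft² and P = Dθ/2 = 12.93 ft. Hydraulic radius R = A/P = 25.04/12.93 = 1.937 ft. Q_A = (1.486/0.012)·25.04·1.937^(2/3)·√0.0018 = 204.4 ft³/s.
Channel B: For a triangular section with side slope z = 2.6: A = zy² = 2.6×5.23² = 71.12 ft²; P = 2y√(1+z²) = 2×5.23×2.786 = 29.14 ft. Hydraulic radius R = A/P = 71.12/29.14 = 2.441 ft. Q_B = (1.486/0.012)·71.12·2.441^(2/3)·√0.0018 = 677.3 ft³/s.
The larger discharge is 677.3 ft³/s and the smaller is 204.4 ft³/s; the ratio is 3.31.

3.31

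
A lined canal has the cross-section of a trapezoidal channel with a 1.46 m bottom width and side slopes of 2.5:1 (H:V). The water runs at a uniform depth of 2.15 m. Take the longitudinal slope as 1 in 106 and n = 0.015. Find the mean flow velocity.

With bottom width b = 1.46 m and side slope z = 2.5: A = (b + zy)y = (1.46 + 2.5×2.15)×2.15 = 14.7 m²; P = b + 2y√(1+z²) = 1.46 + 2×2.15×2.693 = 13.04 m.
Hydraulic radius R = A/P = 14.7/13.04 = 1.127 m.
From Manning's equation, V = (1/n) R^(2/3) S^(1/2) = (1/0.015) × 1.127^(2/3) × 0.009434^(1/2) = 7.01 m/s.

V = 7.01 m/s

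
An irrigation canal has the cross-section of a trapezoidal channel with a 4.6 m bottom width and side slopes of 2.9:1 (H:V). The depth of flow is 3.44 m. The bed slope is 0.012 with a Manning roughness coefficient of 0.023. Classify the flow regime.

With bottom width b = 4.6 m and side slope z = 2.9: A = (b + zy)y = (4.6 + 2.9×3.44)×3.44 = 50.14 m²; P = b + 2y√(1+z²) = 4.6 + 2×3.44×3.068 = 25.7 m.
Hydraulic radius R = A/P = 50.14/25.7 = 1.951 m.
V = (1/n) R^(2/3) √S = (1/0.023) × 1.951^(2/3) × √0.012 = 7.436 m/s. Hydraulic depth D_h = A/T = 50.14/24.55 = 2.042 m.
Froude number Fr = V/√(g·D_h) = 7.436/√(9.81×2.042) = 1.66, which is greater than 1, so the flow is supercritical.

supercritical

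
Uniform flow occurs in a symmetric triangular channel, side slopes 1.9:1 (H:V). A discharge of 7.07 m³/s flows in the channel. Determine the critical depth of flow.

At critical depth, Q² T / (g A³) = 1, i.e. A³/T = Q²/g = 7.07²/9.81 = 5.095.
Trying y = 0.848 m: A³/T = 0.7915 — low.
Trying y = 1.42 m: A³/T = 10.42 — high.
Trying y = 1.23 m: A³/T = 5.082 — matches.

y_c = 1.23 m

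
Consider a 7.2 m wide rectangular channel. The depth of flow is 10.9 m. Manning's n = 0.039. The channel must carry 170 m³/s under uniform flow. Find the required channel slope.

S = 0.00189

Flow area A = b·y = 7.2 × 10.9 = 78.48 m². Wetted perimeter P = b + 2y = 7.2 + 2×10.9 = 29 m.
Hydraulic radius R = A/P = 78.48/29 = 2.706 m.
From Manning's equation, S = [nQ / (1 A R^(2/3))]² = [0.039 × 170 / (1 × 78.48 × 2.706^(2/3))]² = 0.00189.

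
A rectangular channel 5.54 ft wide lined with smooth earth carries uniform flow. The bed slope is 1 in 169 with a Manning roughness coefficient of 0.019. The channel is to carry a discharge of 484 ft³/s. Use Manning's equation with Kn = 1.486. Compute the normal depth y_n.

y_n = 8.83 ft

Manning's equation rearranged: A R^(2/3) = nQ / (1.486·√S) = 0.019 × 484 / (1.486 × √0.005917) = 80.45.
At y = 6.41 ft: A R^(2/3) = 55.13 — too small.
At y = 8.83 ft: A R^(2/3) = 80.44 — ≈ 80.45.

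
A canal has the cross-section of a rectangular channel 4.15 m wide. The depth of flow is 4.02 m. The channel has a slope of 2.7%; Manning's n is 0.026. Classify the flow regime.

Flow area A = b·y = 4.15 × 4.02 = 16.68 m². Wetted perimeter P = b + 2y = 4.15 + 2×4.02 = 12.19 m.
Hydraulic radius R = A/P = 16.68/12.19 = 1.369 m.
V = (1/n) R^(2/3) √S = (1/0.026) × 1.369^(2/3) × √0.027 = 7.79 m/s. Hydraulic depth D_h = A/T = 16.68/4.15 = 4.02 m.
Froude number Fr = V/√(g·D_h) = 7.79/√(9.81×4.02) = 1.24, which is greater than 1, so the flow is supercritical.

supercritical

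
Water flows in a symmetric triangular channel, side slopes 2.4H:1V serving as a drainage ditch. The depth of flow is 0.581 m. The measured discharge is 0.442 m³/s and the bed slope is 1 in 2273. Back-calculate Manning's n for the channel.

n = 0.016

For a triangular section with side slope z = 2.4: A = zy² = 2.4×0.581² = 0.8101 m²; P = 2y√(1+z²) = 2×0.581×2.6 = 3.021 m.
Hydraulic radius R = A/P = 0.8101/3.021 = 0.2682 m.
Rearranging Manning's equation: n = (1/Q) A R^(2/3) S^(1/2) = (1/0.442) × 0.8101 × 0.2682^(2/3) × √0.0004399 = 0.016.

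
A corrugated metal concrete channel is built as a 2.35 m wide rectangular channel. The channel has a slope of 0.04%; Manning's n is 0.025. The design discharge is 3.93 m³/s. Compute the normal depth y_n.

y_n = 2.44 m

Manning's equation rearranged: A R^(2/3) = nQ / (1·√S) = 0.025 × 3.93 / (√0.0004) = 4.913.
At y = 2.96 m: A R^(2/3) = 6.198 — over.
At y = 2.44 m: A R^(2/3) = 4.913 — matches.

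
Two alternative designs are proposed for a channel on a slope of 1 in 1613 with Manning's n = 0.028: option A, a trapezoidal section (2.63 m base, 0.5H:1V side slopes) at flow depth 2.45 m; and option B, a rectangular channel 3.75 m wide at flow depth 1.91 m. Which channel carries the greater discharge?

channel A

Channel A: With bottom width b = 2.63 m and side slope z = 0.5: A = (b + zy)y = (2.63 + 0.5×2.45)×2.45 = 9.445 m²; P = b + 2y√(1+z²) = 2.63 + 2×2.45×1.118 = 8.108 m. Hydraulic radius R = A/P = 9.445/8.108 = 1.165 m. Q_A = (1/0.028)·9.445·1.165^(2/3)·√0.00062 = 9.298 m³/s.
Channel B: Flow area A = b·y = 3.75 × 1.91 = 7.162 m². Wetted perimeter P = b + 2y = 3.75 + 2×1.91 = 7.57 m. Hydraulic radius R = A/P = 7.162/7.57 = 0.9462 m. Q_B = (1/0.028)·7.162·0.9462^(2/3)·√0.00062 = 6.139 m³/s.
Q_A = 9.298 m³/s vs Q_B = 6.139 m³/s, so channel A carries more.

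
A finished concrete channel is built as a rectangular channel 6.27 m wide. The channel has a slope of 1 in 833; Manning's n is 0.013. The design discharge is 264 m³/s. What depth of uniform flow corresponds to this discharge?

Manning's equation rearranged: A R^(2/3) = nQ / (1·√S) = 0.013 × 264 / (√0.0012) = 99.05.
Trying y = 9.91 m: A R^(2/3) = 110.8 — high.
Trying y = 6.19 m: A R^(2/3) = 63.26 — low.
Trying y = 9 m: A R^(2/3) = 99.04 — matches.

y_n = 9 m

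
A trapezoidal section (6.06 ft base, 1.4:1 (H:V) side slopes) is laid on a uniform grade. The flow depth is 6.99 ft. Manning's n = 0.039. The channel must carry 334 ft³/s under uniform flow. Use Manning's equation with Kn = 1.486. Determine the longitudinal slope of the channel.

With bottom width b = 6.06 ft and side slope z = 1.4: A = (b + zy)y = (6.06 + 1.4×6.99)×6.99 = 110.8 ft²; P = b + 2y√(1+z²) = 6.06 + 2×6.99×1.72 = 30.11 ft.
Hydraulic radius R = A/P = 110.8/30.11 = 3.678 ft.
From Manning's equation, S = [nQ / (1.486 A R^(2/3))]² = [0.039 × 334 / (1.486 × 110.8 × 3.678^(2/3))]² = 0.0011.

S = 0.0011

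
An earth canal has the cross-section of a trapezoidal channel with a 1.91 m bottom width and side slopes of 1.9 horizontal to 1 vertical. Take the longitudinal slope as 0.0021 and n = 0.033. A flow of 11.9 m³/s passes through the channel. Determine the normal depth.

y_n = 1.71 m

Manning's equation rearranged: A R^(2/3) = nQ / (1·√S) = 0.033 × 11.9 / (√0.0021) = 8.569.
Trying y = 1.43 m: A R^(2/3) = 5.805 — short.
Trying y = 2.16 m: A R^(2/3) = 14.35 — over.
Trying y = 1.71 m: A R^(2/3) = 8.546 — matches.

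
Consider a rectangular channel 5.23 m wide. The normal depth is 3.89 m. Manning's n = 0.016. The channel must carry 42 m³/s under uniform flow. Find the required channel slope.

S = 0.000601

Flow area A = b·y = 5.23 × 3.89 = 20.34 m². Wetted perimeter P = b + 2y = 5.23 + 2×3.89 = 13.01 m.
Hydraulic radius R = A/P = 20.34/13.01 = 1.564 m.
From Manning's equation, S = [nQ / (1 A R^(2/3))]² = [0.016 × 42 / (1 × 20.34 × 1.564^(2/3))]² = 0.000601.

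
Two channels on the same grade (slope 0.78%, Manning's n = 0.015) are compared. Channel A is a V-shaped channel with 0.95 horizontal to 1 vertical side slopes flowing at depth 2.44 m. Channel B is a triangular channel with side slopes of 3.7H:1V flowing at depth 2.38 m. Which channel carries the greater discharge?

channel B

Channel A: For a triangular section with side slope z = 0.95: A = zy² = 0.95×2.44² = 5.656 m²; P = 2y√(1+z²) = 2×2.44×1.379 = 6.731 m. Hydraulic radius R = A/P = 5.656/6.731 = 0.8403 m. Q_A = (1/0.015)·5.656·0.8403^(2/3)·√0.0078 = 29.65 m³/s.
Channel B: For a triangular section with side slope z = 3.7: A = zy² = 3.7×2.38² = 20.96 m²; P = 2y√(1+z²) = 2×2.38×3.833 = 18.24 m. Hydraulic radius R = A/P = 20.96/18.24 = 1.149 m. Q_B = (1/0.015)·20.96·1.149^(2/3)·√0.0078 = 135.4 m³/s.
Q_A = 29.65 m³/s vs Q_B = 135.4 m³/s, so channel B carries more.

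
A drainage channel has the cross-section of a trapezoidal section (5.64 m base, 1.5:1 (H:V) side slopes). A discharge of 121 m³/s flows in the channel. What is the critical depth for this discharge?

y_c = 2.8 m

At critical depth, Q² T / (g A³) = 1, i.e. A³/T = Q²/g = 121²/9.81 = 1492.
At y = 1.91 m: A³/T = 377 — short.
At y = 2.8 m: A³/T = 1490 — matches.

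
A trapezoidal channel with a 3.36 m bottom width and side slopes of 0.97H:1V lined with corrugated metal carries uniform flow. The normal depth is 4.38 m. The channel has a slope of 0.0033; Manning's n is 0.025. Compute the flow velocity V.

With bottom width b = 3.36 m and side slope z = 0.97: A = (b + zy)y = (3.36 + 0.97×4.38)×4.38 = 33.33 m²; P = b + 2y√(1+z²) = 3.36 + 2×4.38×1.393 = 15.56 m.
Hydraulic radius R = A/P = 33.33/15.56 = 2.141 m.
From Manning's equation, V = (1/n) R^(2/3) S^(1/2) = (1/0.025) × 2.141^(2/3) × 0.0033^(1/2) = 3.82 m/s.

V = 3.82 m/s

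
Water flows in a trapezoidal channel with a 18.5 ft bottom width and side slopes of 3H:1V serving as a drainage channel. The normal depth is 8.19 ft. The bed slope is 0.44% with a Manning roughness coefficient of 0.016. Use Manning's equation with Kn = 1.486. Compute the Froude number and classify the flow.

With bottom width b = 18.5 ft and side slope z = 3: A = (b + zy)y = (18.5 + 3×8.19)×8.19 = 352.7 ft²; P = b + 2y√(1+z²) = 18.5 + 2×8.19×3.162 = 70.3 ft.
Hydraulic radius R = A/P = 352.7/70.3 = 5.018 ft.
V = (1.486/n) R^(2/3) √S = (1.486/0.016) × 5.018^(2/3) × √0.0044 = 18.06 ft/s. Hydraulic depth D_h = A/T = 352.7/67.64 = 5.215 ft.
Froude number Fr = V/√(g·D_h) = 18.06/√(32.2×5.215) = 1.39, which is greater than 1, so the flow is supercritical.

supercritical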